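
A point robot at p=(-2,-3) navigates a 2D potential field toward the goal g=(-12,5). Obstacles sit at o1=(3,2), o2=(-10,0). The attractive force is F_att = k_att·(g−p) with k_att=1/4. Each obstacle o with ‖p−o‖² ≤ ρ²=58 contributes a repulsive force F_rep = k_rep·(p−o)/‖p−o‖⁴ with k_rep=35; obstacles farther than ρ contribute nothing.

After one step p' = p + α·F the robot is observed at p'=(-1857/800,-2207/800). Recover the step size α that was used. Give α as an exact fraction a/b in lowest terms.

F_att = 1/4·(g−p) = 1/4·(-10,8) = (-2.5000,2.0000)
o1: d²=50 ≤ ρ²=58; F_rep = 35·(-5,-5)/50² = (-0.0700,-0.0700)
o2: d²=73 > ρ²=58 → inactive
F = F_att + ΣF_rep = (-2.5700,1.9300)
Δp = p'−p = (-0.3212,0.2412); α = Δx/Fx = (-257/800) / (-257/100) = 1/8
check: Δy/Fy = (193/800) / (193/100) = 1/8 ✓

α = 1/8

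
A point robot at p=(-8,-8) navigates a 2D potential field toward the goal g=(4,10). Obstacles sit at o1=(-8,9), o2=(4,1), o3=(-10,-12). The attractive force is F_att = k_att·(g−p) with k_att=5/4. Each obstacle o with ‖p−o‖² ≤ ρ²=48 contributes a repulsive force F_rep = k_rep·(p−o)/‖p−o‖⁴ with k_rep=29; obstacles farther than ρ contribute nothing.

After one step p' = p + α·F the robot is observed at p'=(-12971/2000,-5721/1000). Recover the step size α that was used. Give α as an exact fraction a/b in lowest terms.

α = 1/10

F_att = 5/4·(g−p) = 5/4·(12,18) = (15.0000,22.5000)
o1: d²=289 > ρ²=48 → inactive
o2: d²=225 > ρ²=48 → inactive
o3: d²=20 ≤ ρ²=48; F_rep = 29·(2,4)/20² = (0.1450,0.2900)
F = F_att + ΣF_rep = (15.1450,22.7900)
Δp = p'−p = (1.5145,2.2790); α = Δx/Fx = (3029/2000) / (3029/200) = 1/10
check: Δy/Fy = (2279/1000) / (2279/100) = 1/10 ✓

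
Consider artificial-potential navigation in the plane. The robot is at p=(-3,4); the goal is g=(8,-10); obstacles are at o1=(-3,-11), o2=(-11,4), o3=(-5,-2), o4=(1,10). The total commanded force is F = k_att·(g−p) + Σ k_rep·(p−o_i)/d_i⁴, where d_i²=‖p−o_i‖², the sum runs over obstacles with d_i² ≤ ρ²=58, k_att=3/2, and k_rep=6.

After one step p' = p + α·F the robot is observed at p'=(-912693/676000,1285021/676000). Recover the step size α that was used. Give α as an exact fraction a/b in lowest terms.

F_att = 3/2·(g−p) = 3/2·(11,-14) = (16.5000,-21.0000)
o1: d²=225 > ρ²=58 → inactive
o2: d²=64 > ρ²=58 → inactive
o3: d²=40 ≤ ρ²=58; F_rep = 6·(2,6)/40² = (0.0075,0.0225)
o4: d²=52 ≤ ρ²=58; F_rep = 6·(-4,-6)/52² = (-0.0089,-0.0133)
F = F_att + ΣF_rep = (16.4986,-20.9908)
Δp = p'−p = (1.6499,-2.0991); α = Δx/Fx = (1115307/676000) / (1115307/67600) = 1/10
check: Δy/Fy = (-1418979/676000) / (-1418979/67600) = 1/10 ✓

α = 1/10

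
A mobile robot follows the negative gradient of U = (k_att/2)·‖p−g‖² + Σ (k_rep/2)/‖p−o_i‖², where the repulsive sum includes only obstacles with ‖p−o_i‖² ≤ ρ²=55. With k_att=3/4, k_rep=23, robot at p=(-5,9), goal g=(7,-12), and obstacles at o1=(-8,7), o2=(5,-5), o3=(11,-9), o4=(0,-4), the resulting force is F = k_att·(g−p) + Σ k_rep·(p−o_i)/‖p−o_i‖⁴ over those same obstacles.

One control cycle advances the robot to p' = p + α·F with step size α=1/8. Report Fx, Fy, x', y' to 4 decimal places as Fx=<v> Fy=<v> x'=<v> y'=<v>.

F_att = 3/4·(g−p) = 3/4·(12,-21) = (9.0000,-15.7500)
o1: d²=13 ≤ ρ²=55; F_rep = 23·(3,2)/13² = (0.4083,0.2722)
o2: d²=296 > ρ²=55 → inactive
o3: d²=580 > ρ²=55 → inactive
o4: d²=194 > ρ²=55 → inactive
F = F_att + ΣF_rep = (9.4083,-15.4778)
p' = p + 1/8·F = (-3.8240,7.0653)

Fx=9.4083 Fy=-15.4778 x'=-3.8240 y'=7.0653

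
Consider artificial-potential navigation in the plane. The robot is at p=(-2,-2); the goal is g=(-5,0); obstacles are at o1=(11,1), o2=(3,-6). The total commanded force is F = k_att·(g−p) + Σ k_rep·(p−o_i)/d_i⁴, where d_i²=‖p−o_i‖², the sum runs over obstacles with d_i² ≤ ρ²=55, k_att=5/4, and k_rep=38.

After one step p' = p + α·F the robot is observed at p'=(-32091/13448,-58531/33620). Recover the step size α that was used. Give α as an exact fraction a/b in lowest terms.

F_att = 5/4·(g−p) = 5/4·(-3,2) = (-3.7500,2.5000)
o1: d²=178 > ρ²=55 → inactive
o2: d²=41 ≤ ρ²=55; F_rep = 38·(-5,4)/41² = (-0.1130,0.0904)
F = F_att + ΣF_rep = (-3.8630,2.5904)
Δp = p'−p = (-0.3863,0.2590); α = Δx/Fx = (-5195/13448) / (-25975/6724) = 1/10
check: Δy/Fy = (8709/33620) / (8709/3362) = 1/10 ✓

α = 1/10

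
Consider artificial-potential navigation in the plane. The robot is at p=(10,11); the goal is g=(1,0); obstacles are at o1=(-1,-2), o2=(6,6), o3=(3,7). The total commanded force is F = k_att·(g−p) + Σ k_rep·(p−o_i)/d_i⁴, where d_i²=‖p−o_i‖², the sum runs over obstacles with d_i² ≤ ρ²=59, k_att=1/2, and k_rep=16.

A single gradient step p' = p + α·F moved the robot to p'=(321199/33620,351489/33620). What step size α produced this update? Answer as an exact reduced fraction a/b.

F_att = 1/2·(g−p) = 1/2·(-9,-11) = (-4.5000,-5.5000)
o1: d²=290 > ρ²=59 → inactive
o2: d²=41 ≤ ρ²=59; F_rep = 16·(4,5)/41² = (0.0381,0.0476)
o3: d²=65 > ρ²=59 → inactive
F = F_att + ΣF_rep = (-4.4619,-5.4524)
Δp = p'−p = (-0.4462,-0.5452); α = Δx/Fx = (-15001/33620) / (-15001/3362) = 1/10
check: Δy/Fy = (-18331/33620) / (-18331/3362) = 1/10 ✓

α = 1/10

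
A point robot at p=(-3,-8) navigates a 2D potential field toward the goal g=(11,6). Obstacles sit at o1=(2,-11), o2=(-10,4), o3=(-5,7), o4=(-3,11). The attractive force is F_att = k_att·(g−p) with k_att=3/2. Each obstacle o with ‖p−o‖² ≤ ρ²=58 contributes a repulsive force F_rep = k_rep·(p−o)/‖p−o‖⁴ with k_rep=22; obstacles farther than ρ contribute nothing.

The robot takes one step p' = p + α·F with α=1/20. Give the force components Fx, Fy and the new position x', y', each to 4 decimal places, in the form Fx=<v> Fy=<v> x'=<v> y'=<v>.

F_att = 3/2·(g−p) = 3/2·(14,14) = (21.0000,21.0000)
o1: d²=34 ≤ ρ²=58; F_rep = 22·(-5,3)/34² = (-0.0952,0.0571)
o2: d²=193 > ρ²=58 → inactive
o3: d²=229 > ρ²=58 → inactive
o4: d²=361 > ρ²=58 → inactive
F = F_att + ΣF_rep = (20.9048,21.0571)
p' = p + 1/20·F = (-1.9548,-6.9471)

Fx=20.9048 Fy=21.0571 x'=-1.9548 y'=-6.9471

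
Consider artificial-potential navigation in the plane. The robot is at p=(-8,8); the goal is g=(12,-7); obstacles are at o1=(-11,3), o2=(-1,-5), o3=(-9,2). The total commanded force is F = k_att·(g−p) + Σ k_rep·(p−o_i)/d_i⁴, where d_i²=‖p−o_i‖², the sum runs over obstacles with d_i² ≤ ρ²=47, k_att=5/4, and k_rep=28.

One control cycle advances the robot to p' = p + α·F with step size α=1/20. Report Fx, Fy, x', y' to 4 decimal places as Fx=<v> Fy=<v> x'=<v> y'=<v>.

Fx=25.0931 Fy=-18.5062 x'=-6.7453 y'=7.0747

F_att = 5/4·(g−p) = 5/4·(20,-15) = (25.0000,-18.7500)
o1: d²=34 ≤ ρ²=47; F_rep = 28·(3,5)/34² = (0.0727,0.1211)
o2: d²=218 > ρ²=47 → inactive
o3: d²=37 ≤ ρ²=47; F_rep = 28·(1,6)/37² = (0.0205,0.1227)
F = F_att + ΣF_rep = (25.0931,-18.5062)
p' = p + 1/20·F = (-6.7453,7.0747)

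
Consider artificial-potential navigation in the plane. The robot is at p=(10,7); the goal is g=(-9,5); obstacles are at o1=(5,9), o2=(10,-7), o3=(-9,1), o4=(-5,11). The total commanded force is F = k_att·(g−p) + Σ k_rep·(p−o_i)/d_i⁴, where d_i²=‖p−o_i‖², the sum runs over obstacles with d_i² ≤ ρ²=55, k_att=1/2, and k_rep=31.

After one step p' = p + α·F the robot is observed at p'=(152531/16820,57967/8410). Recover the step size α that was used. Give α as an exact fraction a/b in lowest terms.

α = 1/10

F_att = 1/2·(g−p) = 1/2·(-19,-2) = (-9.5000,-1.0000)
o1: d²=29 ≤ ρ²=55; F_rep = 31·(5,-2)/29² = (0.1843,-0.0737)
o2: d²=196 > ρ²=55 → inactive
o3: d²=397 > ρ²=55 → inactive
o4: d²=241 > ρ²=55 → inactive
F = F_att + ΣF_rep = (-9.3157,-1.0737)
Δp = p'−p = (-0.9316,-0.1074); α = Δx/Fx = (-15669/16820) / (-15669/1682) = 1/10
check: Δy/Fy = (-903/8410) / (-903/841) = 1/10 ✓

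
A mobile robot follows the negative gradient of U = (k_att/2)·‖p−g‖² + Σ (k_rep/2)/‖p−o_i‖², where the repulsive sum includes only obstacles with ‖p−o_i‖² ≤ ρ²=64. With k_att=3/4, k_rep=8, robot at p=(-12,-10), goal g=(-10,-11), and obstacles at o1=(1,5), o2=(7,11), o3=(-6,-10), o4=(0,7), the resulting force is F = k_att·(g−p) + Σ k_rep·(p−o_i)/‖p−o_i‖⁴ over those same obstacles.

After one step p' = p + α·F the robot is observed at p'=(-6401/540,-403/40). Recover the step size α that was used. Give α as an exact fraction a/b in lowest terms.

α = 1/10

F_att = 3/4·(g−p) = 3/4·(2,-1) = (1.5000,-0.7500)
o1: d²=394 > ρ²=64 → inactive
o2: d²=802 > ρ²=64 → inactive
o3: d²=36 ≤ ρ²=64; F_rep = 8·(-6,0)/36² = (-0.0370,0.0000)
o4: d²=433 > ρ²=64 → inactive
F = F_att + ΣF_rep = (1.4630,-0.7500)
Δp = p'−p = (0.1463,-0.0750); α = Δx/Fx = (79/540) / (79/54) = 1/10
check: Δy/Fy = (-3/40) / (-3/4) = 1/10 ✓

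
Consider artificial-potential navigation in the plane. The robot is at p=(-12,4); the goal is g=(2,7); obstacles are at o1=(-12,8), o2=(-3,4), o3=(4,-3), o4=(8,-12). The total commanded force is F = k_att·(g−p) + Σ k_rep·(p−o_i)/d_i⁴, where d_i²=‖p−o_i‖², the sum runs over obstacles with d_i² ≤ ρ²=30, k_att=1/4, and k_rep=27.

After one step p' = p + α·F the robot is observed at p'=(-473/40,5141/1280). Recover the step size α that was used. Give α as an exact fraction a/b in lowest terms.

F_att = 1/4·(g−p) = 1/4·(14,3) = (3.5000,0.7500)
o1: d²=16 ≤ ρ²=30; F_rep = 27·(0,-4)/16² = (0.0000,-0.4219)
o2: d²=81 > ρ²=30 → inactive
o3: d²=305 > ρ²=30 → inactive
o4: d²=656 > ρ²=30 → inactive
F = F_att + ΣF_rep = (3.5000,0.3281)
Δp = p'−p = (0.1750,0.0164); α = Δx/Fx = (7/40) / (7/2) = 1/20
check: Δy/Fy = (21/1280) / (21/64) = 1/20 ✓

α = 1/20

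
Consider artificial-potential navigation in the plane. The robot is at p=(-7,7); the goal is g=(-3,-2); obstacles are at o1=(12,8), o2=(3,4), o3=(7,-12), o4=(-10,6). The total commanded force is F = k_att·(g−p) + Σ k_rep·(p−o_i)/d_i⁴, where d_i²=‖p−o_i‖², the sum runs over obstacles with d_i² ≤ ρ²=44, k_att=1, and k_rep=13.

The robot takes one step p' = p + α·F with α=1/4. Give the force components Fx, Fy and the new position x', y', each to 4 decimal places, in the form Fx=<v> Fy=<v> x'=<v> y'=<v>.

F_att = 1·(g−p) = 1·(4,-9) = (4.0000,-9.0000)
o1: d²=362 > ρ²=44 → inactive
o2: d²=109 > ρ²=44 → inactive
o3: d²=557 > ρ²=44 → inactive
o4: d²=10 ≤ ρ²=44; F_rep = 13·(3,1)/10² = (0.3900,0.1300)
F = F_att + ΣF_rep = (4.3900,-8.8700)
p' = p + 1/4·F = (-5.9025,4.7825)

Fx=4.3900 Fy=-8.8700 x'=-5.9025 y'=4.7825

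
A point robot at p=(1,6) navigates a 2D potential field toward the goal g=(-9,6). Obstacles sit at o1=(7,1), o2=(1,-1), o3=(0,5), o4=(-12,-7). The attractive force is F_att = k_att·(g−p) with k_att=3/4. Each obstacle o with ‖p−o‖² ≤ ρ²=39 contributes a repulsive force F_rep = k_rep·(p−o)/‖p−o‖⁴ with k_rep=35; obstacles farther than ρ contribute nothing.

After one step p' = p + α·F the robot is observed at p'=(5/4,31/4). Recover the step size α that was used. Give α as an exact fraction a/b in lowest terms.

α = 1/5

F_att = 3/4·(g−p) = 3/4·(-10,0) = (-7.5000,0.0000)
o1: d²=61 > ρ²=39 → inactive
o2: d²=49 > ρ²=39 → inactive
o3: d²=2 ≤ ρ²=39; F_rep = 35·(1,1)/2² = (8.7500,8.7500)
o4: d²=338 > ρ²=39 → inactive
F = F_att + ΣF_rep = (1.2500,8.7500)
Δp = p'−p = (0.2500,1.7500); α = Δx/Fx = (1/4) / (5/4) = 1/5
check: Δy/Fy = (7/4) / (35/4) = 1/5 ✓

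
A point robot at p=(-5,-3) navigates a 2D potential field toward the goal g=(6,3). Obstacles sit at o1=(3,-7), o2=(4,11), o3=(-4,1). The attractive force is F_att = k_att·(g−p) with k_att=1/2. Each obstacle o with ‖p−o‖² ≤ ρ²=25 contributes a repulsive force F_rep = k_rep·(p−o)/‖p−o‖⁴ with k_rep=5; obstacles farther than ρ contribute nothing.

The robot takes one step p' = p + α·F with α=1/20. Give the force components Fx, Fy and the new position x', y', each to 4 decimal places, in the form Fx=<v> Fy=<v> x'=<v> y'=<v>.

Fx=5.4827 Fy=2.9308 x'=-4.7259 y'=-2.8535

F_att = 1/2·(g−p) = 1/2·(11,6) = (5.5000,3.0000)
o1: d²=80 > ρ²=25 → inactive
o2: d²=277 > ρ²=25 → inactive
o3: d²=17 ≤ ρ²=25; F_rep = 5·(-1,-4)/17² = (-0.0173,-0.0692)
F = F_att + ΣF_rep = (5.4827,2.9308)
p' = p + 1/20·F = (-4.7259,-2.8535)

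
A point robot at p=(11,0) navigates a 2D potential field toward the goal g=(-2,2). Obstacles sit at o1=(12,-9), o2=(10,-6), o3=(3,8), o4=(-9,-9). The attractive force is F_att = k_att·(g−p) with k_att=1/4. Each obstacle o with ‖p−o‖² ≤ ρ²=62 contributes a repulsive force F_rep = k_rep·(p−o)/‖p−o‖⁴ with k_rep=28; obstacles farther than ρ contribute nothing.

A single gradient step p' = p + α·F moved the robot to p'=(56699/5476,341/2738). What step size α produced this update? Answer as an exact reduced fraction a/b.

F_att = 1/4·(g−p) = 1/4·(-13,2) = (-3.2500,0.5000)
o1: d²=82 > ρ²=62 → inactive
o2: d²=37 ≤ ρ²=62; F_rep = 28·(1,6)/37² = (0.0205,0.1227)
o3: d²=128 > ρ²=62 → inactive
o4: d²=481 > ρ²=62 → inactive
F = F_att + ΣF_rep = (-3.2295,0.6227)
Δp = p'−p = (-0.6459,0.1245); α = Δx/Fx = (-3537/5476) / (-17685/5476) = 1/5
check: Δy/Fy = (341/2738) / (1705/2738) = 1/5 ✓

α = 1/5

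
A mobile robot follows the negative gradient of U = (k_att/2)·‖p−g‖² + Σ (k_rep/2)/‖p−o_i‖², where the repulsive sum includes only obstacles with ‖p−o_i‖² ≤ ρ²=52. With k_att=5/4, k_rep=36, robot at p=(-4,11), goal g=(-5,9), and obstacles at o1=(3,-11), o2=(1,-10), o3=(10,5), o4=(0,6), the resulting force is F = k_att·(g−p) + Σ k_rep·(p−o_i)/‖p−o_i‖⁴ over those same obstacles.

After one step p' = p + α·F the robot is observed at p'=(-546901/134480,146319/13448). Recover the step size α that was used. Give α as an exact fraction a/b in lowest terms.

α = 1/20

F_att = 5/4·(g−p) = 5/4·(-1,-2) = (-1.2500,-2.5000)
o1: d²=533 > ρ²=52 → inactive
o2: d²=466 > ρ²=52 → inactive
o3: d²=232 > ρ²=52 → inactive
o4: d²=41 ≤ ρ²=52; F_rep = 36·(-4,5)/41² = (-0.0857,0.1071)
F = F_att + ΣF_rep = (-1.3357,-2.3929)
Δp = p'−p = (-0.0668,-0.1196); α = Δx/Fx = (-8981/134480) / (-8981/6724) = 1/20
check: Δy/Fy = (-1609/13448) / (-8045/3362) = 1/20 ✓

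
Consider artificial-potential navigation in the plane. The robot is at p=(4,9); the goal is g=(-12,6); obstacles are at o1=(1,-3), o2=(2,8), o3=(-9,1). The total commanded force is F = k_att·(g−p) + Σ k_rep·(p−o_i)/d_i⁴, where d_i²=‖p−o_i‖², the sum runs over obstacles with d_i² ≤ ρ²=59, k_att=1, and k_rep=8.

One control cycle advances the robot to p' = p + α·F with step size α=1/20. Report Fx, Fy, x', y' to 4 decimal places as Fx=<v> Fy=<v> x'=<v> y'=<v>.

F_att = 1·(g−p) = 1·(-16,-3) = (-16.0000,-3.0000)
o1: d²=153 > ρ²=59 → inactive
o2: d²=5 ≤ ρ²=59; F_rep = 8·(2,1)/5² = (0.6400,0.3200)
o3: d²=233 > ρ²=59 → inactive
F = F_att + ΣF_rep = (-15.3600,-2.6800)
p' = p + 1/20·F = (3.2320,8.8660)

Fx=-15.3600 Fy=-2.6800 x'=3.2320 y'=8.8660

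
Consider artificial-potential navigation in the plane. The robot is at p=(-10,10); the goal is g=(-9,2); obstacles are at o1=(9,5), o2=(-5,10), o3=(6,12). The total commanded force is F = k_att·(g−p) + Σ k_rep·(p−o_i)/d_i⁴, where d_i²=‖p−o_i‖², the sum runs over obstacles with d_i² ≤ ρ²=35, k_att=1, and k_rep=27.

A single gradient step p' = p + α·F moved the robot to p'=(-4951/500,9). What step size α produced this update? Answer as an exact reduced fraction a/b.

α = 1/8

F_att = 1·(g−p) = 1·(1,-8) = (1.0000,-8.0000)
o1: d²=386 > ρ²=35 → inactive
o2: d²=25 ≤ ρ²=35; F_rep = 27·(-5,0)/25² = (-0.2160,0.0000)
o3: d²=260 > ρ²=35 → inactive
F = F_att + ΣF_rep = (0.7840,-8.0000)
Δp = p'−p = (0.0980,-1.0000); α = Δx/Fx = (49/500) / (98/125) = 1/8
check: Δy/Fy = (-1) / (-8) = 1/8 ✓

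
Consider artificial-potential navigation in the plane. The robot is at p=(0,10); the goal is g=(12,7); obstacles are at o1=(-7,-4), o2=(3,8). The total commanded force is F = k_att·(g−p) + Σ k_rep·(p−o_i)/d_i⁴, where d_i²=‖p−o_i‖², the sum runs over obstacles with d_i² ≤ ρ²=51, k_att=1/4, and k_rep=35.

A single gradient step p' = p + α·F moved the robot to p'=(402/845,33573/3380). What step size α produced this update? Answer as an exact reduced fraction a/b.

α = 1/5

F_att = 1/4·(g−p) = 1/4·(12,-3) = (3.0000,-0.7500)
o1: d²=245 > ρ²=51 → inactive
o2: d²=13 ≤ ρ²=51; F_rep = 35·(-3,2)/13² = (-0.6213,0.4142)
F = F_att + ΣF_rep = (2.3787,-0.3358)
Δp = p'−p = (0.4757,-0.0672); α = Δx/Fx = (402/845) / (402/169) = 1/5
check: Δy/Fy = (-227/3380) / (-227/676) = 1/5 ✓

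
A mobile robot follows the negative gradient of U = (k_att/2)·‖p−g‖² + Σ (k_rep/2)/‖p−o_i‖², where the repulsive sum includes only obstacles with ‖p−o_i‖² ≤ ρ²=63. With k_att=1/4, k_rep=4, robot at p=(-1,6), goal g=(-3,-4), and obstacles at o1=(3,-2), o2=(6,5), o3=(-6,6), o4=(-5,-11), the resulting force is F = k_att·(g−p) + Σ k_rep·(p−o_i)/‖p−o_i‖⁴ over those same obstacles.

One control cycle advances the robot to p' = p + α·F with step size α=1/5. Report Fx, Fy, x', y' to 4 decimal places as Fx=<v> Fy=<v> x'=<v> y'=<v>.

Fx=-0.4792 Fy=-2.4984 x'=-1.0958 y'=5.5003

F_att = 1/4·(g−p) = 1/4·(-2,-10) = (-0.5000,-2.5000)
o1: d²=80 > ρ²=63 → inactive
o2: d²=50 ≤ ρ²=63; F_rep = 4·(-7,1)/50² = (-0.0112,0.0016)
o3: d²=25 ≤ ρ²=63; F_rep = 4·(5,0)/25² = (0.0320,0.0000)
o4: d²=305 > ρ²=63 → inactive
F = F_att + ΣF_rep = (-0.4792,-2.4984)
p' = p + 1/5·F = (-1.0958,5.5003)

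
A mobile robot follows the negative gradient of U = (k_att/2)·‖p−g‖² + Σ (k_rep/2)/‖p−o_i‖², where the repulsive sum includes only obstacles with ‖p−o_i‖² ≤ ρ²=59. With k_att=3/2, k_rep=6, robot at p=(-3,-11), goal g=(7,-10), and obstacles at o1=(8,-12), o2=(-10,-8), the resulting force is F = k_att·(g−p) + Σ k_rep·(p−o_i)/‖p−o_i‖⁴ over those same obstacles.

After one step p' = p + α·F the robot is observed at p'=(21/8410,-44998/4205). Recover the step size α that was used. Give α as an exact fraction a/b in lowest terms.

F_att = 3/2·(g−p) = 3/2·(10,1) = (15.0000,1.5000)
o1: d²=122 > ρ²=59 → inactive
o2: d²=58 ≤ ρ²=59; F_rep = 6·(7,-3)/58² = (0.0125,-0.0054)
F = F_att + ΣF_rep = (15.0125,1.4946)
Δp = p'−p = (3.0025,0.2989); α = Δx/Fx = (25251/8410) / (25251/1682) = 1/5
check: Δy/Fy = (1257/4205) / (1257/841) = 1/5 ✓

α = 1/5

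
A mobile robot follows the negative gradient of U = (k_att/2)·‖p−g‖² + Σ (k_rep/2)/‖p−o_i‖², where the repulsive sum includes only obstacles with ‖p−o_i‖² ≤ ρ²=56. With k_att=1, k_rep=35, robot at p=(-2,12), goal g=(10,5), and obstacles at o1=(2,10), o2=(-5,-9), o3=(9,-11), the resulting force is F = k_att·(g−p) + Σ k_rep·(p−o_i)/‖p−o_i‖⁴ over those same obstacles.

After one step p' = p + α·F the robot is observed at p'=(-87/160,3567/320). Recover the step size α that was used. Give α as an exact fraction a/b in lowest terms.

α = 1/8

F_att = 1·(g−p) = 1·(12,-7) = (12.0000,-7.0000)
o1: d²=20 ≤ ρ²=56; F_rep = 35·(-4,2)/20² = (-0.3500,0.1750)
o2: d²=450 > ρ²=56 → inactive
o3: d²=650 > ρ²=56 → inactive
F = F_att + ΣF_rep = (11.6500,-6.8250)
Δp = p'−p = (1.4563,-0.8531); α = Δx/Fx = (233/160) / (233/20) = 1/8
check: Δy/Fy = (-273/320) / (-273/40) = 1/8 ✓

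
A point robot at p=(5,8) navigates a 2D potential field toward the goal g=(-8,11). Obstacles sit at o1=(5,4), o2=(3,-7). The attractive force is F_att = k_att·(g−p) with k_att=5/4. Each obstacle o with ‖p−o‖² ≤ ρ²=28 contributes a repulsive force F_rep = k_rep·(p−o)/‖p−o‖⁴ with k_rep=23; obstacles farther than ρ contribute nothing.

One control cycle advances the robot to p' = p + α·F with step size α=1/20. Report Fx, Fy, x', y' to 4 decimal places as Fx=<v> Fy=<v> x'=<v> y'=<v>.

Fx=-16.2500 Fy=4.1094 x'=4.1875 y'=8.2055

F_att = 5/4·(g−p) = 5/4·(-13,3) = (-16.2500,3.7500)
o1: d²=16 ≤ ρ²=28; F_rep = 23·(0,4)/16² = (0.0000,0.3594)
o2: d²=229 > ρ²=28 → inactive
F = F_att + ΣF_rep = (-16.2500,4.1094)
p' = p + 1/20·F = (4.1875,8.2055)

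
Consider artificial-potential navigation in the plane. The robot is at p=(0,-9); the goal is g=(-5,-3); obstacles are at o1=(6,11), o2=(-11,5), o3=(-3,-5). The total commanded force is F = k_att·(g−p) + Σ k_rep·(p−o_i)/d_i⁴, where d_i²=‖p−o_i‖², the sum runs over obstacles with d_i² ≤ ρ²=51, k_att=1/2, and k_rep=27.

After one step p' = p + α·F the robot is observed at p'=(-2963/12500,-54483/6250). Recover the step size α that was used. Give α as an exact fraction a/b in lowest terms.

α = 1/10

F_att = 1/2·(g−p) = 1/2·(-5,6) = (-2.5000,3.0000)
o1: d²=436 > ρ²=51 → inactive
o2: d²=317 > ρ²=51 → inactive
o3: d²=25 ≤ ρ²=51; F_rep = 27·(3,-4)/25² = (0.1296,-0.1728)
F = F_att + ΣF_rep = (-2.3704,2.8272)
Δp = p'−p = (-0.2370,0.2827); α = Δx/Fx = (-2963/12500) / (-2963/1250) = 1/10
check: Δy/Fy = (1767/6250) / (1767/625) = 1/10 ✓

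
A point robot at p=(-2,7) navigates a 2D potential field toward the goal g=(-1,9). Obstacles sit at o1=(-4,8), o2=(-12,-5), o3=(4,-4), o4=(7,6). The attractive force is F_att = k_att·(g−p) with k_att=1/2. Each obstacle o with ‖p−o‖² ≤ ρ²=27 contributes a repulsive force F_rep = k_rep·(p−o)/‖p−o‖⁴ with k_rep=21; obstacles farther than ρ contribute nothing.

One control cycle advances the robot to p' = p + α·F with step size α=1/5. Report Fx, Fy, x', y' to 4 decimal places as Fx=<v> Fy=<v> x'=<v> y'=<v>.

Fx=2.1800 Fy=0.1600 x'=-1.5640 y'=7.0320

F_att = 1/2·(g−p) = 1/2·(1,2) = (0.5000,1.0000)
o1: d²=5 ≤ ρ²=27; F_rep = 21·(2,-1)/5² = (1.6800,-0.8400)
o2: d²=244 > ρ²=27 → inactive
o3: d²=157 > ρ²=27 → inactive
o4: d²=82 > ρ²=27 → inactive
F = F_att + ΣF_rep = (2.1800,0.1600)
p' = p + 1/5·F = (-1.5640,7.0320)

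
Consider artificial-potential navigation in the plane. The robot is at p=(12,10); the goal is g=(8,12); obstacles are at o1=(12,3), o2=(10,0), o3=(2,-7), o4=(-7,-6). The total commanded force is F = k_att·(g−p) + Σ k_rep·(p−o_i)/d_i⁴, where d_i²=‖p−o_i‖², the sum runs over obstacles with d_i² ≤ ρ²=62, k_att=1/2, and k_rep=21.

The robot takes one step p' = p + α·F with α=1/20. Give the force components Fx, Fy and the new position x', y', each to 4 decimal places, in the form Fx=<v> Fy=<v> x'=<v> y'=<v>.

Fx=-2.0000 Fy=1.0612 x'=11.9000 y'=10.0531

F_att = 1/2·(g−p) = 1/2·(-4,2) = (-2.0000,1.0000)
o1: d²=49 ≤ ρ²=62; F_rep = 21·(0,7)/49² = (0.0000,0.0612)
o2: d²=104 > ρ²=62 → inactive
o3: d²=389 > ρ²=62 → inactive
o4: d²=617 > ρ²=62 → inactive
F = F_att + ΣF_rep = (-2.0000,1.0612)
p' = p + 1/20·F = (11.9000,10.0531)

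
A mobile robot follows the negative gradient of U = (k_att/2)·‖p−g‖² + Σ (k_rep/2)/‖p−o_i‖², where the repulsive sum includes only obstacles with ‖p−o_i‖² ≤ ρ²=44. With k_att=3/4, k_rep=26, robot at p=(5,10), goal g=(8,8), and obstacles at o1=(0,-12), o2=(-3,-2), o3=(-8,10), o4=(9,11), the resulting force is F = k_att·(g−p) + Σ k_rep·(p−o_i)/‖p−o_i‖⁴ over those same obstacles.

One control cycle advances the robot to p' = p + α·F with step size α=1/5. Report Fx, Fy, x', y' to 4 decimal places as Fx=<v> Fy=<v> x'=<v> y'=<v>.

F_att = 3/4·(g−p) = 3/4·(3,-2) = (2.2500,-1.5000)
o1: d²=509 > ρ²=44 → inactive
o2: d²=208 > ρ²=44 → inactive
o3: d²=169 > ρ²=44 → inactive
o4: d²=17 ≤ ρ²=44; F_rep = 26·(-4,-1)/17² = (-0.3599,-0.0900)
F = F_att + ΣF_rep = (1.8901,-1.5900)
p' = p + 1/5·F = (5.3780,9.6820)

Fx=1.8901 Fy=-1.5900 x'=5.3780 y'=9.6820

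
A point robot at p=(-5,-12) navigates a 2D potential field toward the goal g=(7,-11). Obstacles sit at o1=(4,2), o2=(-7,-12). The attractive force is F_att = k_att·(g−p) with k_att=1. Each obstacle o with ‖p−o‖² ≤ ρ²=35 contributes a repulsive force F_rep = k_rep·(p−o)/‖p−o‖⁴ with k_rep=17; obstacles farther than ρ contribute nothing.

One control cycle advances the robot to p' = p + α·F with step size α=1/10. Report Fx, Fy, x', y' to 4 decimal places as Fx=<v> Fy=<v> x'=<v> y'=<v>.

F_att = 1·(g−p) = 1·(12,1) = (12.0000,1.0000)
o1: d²=277 > ρ²=35 → inactive
o2: d²=4 ≤ ρ²=35; F_rep = 17·(2,0)/4² = (2.1250,0.0000)
F = F_att + ΣF_rep = (14.1250,1.0000)
p' = p + 1/10·F = (-3.5875,-11.9000)

Fx=14.1250 Fy=1.0000 x'=-3.5875 y'=-11.9000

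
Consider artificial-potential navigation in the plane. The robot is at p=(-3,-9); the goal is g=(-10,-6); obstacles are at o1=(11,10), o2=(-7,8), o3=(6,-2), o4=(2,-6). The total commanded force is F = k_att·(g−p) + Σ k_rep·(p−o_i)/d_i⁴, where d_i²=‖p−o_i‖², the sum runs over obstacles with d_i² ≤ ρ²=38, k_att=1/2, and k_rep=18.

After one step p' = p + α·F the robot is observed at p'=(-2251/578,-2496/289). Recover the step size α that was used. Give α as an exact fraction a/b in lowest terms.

F_att = 1/2·(g−p) = 1/2·(-7,3) = (-3.5000,1.5000)
o1: d²=557 > ρ²=38 → inactive
o2: d²=305 > ρ²=38 → inactive
o3: d²=130 > ρ²=38 → inactive
o4: d²=34 ≤ ρ²=38; F_rep = 18·(-5,-3)/34² = (-0.0779,-0.0467)
F = F_att + ΣF_rep = (-3.5779,1.4533)
Δp = p'−p = (-0.8945,0.3633); α = Δx/Fx = (-517/578) / (-1034/289) = 1/4
check: Δy/Fy = (105/289) / (420/289) = 1/4 ✓

α = 1/4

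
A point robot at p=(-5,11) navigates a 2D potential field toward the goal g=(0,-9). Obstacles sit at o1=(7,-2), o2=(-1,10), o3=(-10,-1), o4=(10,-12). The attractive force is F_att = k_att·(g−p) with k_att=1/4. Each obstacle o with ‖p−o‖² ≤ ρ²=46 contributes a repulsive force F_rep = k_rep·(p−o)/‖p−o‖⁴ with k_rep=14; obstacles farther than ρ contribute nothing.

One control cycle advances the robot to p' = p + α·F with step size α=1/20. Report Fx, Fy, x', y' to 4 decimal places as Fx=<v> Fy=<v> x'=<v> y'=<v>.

F_att = 1/4·(g−p) = 1/4·(5,-20) = (1.2500,-5.0000)
o1: d²=313 > ρ²=46 → inactive
o2: d²=17 ≤ ρ²=46; F_rep = 14·(-4,1)/17² = (-0.1938,0.0484)
o3: d²=169 > ρ²=46 → inactive
o4: d²=754 > ρ²=46 → inactive
F = F_att + ΣF_rep = (1.0562,-4.9516)
p' = p + 1/20·F = (-4.9472,10.7524)

Fx=1.0562 Fy=-4.9516 x'=-4.9472 y'=10.7524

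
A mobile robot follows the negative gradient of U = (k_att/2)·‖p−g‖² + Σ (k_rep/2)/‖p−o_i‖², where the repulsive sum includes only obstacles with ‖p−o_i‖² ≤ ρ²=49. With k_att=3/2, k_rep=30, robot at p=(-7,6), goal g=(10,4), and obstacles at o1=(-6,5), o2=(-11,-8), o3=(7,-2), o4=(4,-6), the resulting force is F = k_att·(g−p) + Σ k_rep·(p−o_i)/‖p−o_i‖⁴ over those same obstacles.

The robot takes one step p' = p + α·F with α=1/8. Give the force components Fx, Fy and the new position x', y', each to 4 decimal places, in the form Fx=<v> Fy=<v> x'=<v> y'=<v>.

Fx=18.0000 Fy=4.5000 x'=-4.7500 y'=6.5625

F_att = 3/2·(g−p) = 3/2·(17,-2) = (25.5000,-3.0000)
o1: d²=2 ≤ ρ²=49; F_rep = 30·(-1,1)/2² = (-7.5000,7.5000)
o2: d²=212 > ρ²=49 → inactive
o3: d²=260 > ρ²=49 → inactive
o4: d²=265 > ρ²=49 → inactive
F = F_att + ΣF_rep = (18.0000,4.5000)
p' = p + 1/8·F = (-4.7500,6.5625)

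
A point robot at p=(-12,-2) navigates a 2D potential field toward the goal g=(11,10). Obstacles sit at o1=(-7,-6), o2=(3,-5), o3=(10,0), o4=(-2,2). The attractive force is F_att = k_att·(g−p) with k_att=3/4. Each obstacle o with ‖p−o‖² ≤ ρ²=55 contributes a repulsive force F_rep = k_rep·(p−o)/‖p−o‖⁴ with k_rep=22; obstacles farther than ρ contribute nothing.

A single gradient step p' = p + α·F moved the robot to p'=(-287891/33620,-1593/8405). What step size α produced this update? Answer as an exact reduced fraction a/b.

F_att = 3/4·(g−p) = 3/4·(23,12) = (17.2500,9.0000)
o1: d²=41 ≤ ρ²=55; F_rep = 22·(-5,4)/41² = (-0.0654,0.0523)
o2: d²=234 > ρ²=55 → inactive
o3: d²=488 > ρ²=55 → inactive
o4: d²=116 > ρ²=55 → inactive
F = F_att + ΣF_rep = (17.1846,9.0523)
Δp = p'−p = (3.4369,1.8105); α = Δx/Fx = (115549/33620) / (115549/6724) = 1/5
check: Δy/Fy = (15217/8405) / (15217/1681) = 1/5 ✓

α = 1/5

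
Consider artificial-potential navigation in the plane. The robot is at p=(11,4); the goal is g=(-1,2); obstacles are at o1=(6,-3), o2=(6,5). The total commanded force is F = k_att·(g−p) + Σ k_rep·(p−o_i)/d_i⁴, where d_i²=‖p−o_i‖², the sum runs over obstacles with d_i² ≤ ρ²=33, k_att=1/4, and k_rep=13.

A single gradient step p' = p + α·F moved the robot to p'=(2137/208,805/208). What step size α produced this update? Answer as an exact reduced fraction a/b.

F_att = 1/4·(g−p) = 1/4·(-12,-2) = (-3.0000,-0.5000)
o1: d²=74 > ρ²=33 → inactive
o2: d²=26 ≤ ρ²=33; F_rep = 13·(5,-1)/26² = (0.0962,-0.0192)
F = F_att + ΣF_rep = (-2.9038,-0.5192)
Δp = p'−p = (-0.7260,-0.1298); α = Δx/Fx = (-151/208) / (-151/52) = 1/4
check: Δy/Fy = (-27/208) / (-27/52) = 1/4 ✓

α = 1/4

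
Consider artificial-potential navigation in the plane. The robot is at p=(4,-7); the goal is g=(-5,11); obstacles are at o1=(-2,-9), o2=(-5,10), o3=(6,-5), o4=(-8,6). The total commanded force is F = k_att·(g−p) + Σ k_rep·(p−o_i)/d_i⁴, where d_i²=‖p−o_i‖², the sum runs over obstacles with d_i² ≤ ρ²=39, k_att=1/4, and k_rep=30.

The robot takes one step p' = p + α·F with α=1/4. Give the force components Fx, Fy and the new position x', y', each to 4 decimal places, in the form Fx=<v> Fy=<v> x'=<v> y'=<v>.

F_att = 1/4·(g−p) = 1/4·(-9,18) = (-2.2500,4.5000)
o1: d²=40 > ρ²=39 → inactive
o2: d²=370 > ρ²=39 → inactive
o3: d²=8 ≤ ρ²=39; F_rep = 30·(-2,-2)/8² = (-0.9375,-0.9375)
o4: d²=313 > ρ²=39 → inactive
F = F_att + ΣF_rep = (-3.1875,3.5625)
p' = p + 1/4·F = (3.2031,-6.1094)

Fx=-3.1875 Fy=3.5625 x'=3.2031 y'=-6.1094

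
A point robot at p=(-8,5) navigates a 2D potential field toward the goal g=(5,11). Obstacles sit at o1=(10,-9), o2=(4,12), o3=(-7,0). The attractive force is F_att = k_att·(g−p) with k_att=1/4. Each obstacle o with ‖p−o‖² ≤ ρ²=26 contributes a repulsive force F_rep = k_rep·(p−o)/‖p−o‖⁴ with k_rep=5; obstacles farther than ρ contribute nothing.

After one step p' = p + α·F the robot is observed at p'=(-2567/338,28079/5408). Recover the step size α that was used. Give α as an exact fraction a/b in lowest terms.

F_att = 1/4·(g−p) = 1/4·(13,6) = (3.2500,1.5000)
o1: d²=520 > ρ²=26 → inactive
o2: d²=193 > ρ²=26 → inactive
o3: d²=26 ≤ ρ²=26; F_rep = 5·(-1,5)/26² = (-0.0074,0.0370)
F = F_att + ΣF_rep = (3.2426,1.5370)
Δp = p'−p = (0.4053,0.1921); α = Δx/Fx = (137/338) / (548/169) = 1/8
check: Δy/Fy = (1039/5408) / (1039/676) = 1/8 ✓

α = 1/8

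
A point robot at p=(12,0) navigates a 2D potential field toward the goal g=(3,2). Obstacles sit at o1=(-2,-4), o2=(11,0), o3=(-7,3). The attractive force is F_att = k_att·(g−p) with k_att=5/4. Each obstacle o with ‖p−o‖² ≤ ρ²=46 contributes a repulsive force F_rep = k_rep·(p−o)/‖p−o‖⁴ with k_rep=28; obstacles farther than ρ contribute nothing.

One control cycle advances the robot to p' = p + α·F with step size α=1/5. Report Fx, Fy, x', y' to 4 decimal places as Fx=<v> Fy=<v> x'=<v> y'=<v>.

Fx=16.7500 Fy=2.5000 x'=15.3500 y'=0.5000

F_att = 5/4·(g−p) = 5/4·(-9,2) = (-11.2500,2.5000)
o1: d²=212 > ρ²=46 → inactive
o2: d²=1 ≤ ρ²=46; F_rep = 28·(1,0)/1² = (28.0000,0.0000)
o3: d²=370 > ρ²=46 → inactive
F = F_att + ΣF_rep = (16.7500,2.5000)
p' = p + 1/5·F = (15.3500,0.5000)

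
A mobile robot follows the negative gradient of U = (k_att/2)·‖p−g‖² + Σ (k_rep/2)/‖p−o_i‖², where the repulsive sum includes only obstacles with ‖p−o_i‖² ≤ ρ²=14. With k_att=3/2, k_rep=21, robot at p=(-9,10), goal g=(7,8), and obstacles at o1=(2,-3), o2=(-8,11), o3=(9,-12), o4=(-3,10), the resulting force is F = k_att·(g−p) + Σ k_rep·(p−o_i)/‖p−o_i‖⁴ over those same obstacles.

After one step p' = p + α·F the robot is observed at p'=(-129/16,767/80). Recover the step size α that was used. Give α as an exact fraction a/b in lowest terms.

α = 1/20

F_att = 3/2·(g−p) = 3/2·(16,-2) = (24.0000,-3.0000)
o1: d²=290 > ρ²=14 → inactive
o2: d²=2 ≤ ρ²=14; F_rep = 21·(-1,-1)/2² = (-5.2500,-5.2500)
o3: d²=808 > ρ²=14 → inactive
o4: d²=36 > ρ²=14 → inactive
F = F_att + ΣF_rep = (18.7500,-8.2500)
Δp = p'−p = (0.9375,-0.4125); α = Δx/Fx = (15/16) / (75/4) = 1/20
check: Δy/Fy = (-33/80) / (-33/4) = 1/20 ✓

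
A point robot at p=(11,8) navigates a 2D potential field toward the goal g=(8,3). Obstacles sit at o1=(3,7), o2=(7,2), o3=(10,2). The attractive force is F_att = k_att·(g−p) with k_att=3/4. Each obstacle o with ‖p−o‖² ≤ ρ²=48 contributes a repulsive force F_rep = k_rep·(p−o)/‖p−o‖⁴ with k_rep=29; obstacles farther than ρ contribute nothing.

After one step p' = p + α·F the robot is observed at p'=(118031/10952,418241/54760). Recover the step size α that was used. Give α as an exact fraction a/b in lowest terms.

α = 1/10

F_att = 3/4·(g−p) = 3/4·(-3,-5) = (-2.2500,-3.7500)
o1: d²=65 > ρ²=48 → inactive
o2: d²=52 > ρ²=48 → inactive
o3: d²=37 ≤ ρ²=48; F_rep = 29·(1,6)/37² = (0.0212,0.1271)
F = F_att + ΣF_rep = (-2.2288,-3.6229)
Δp = p'−p = (-0.2229,-0.3623); α = Δx/Fx = (-2441/10952) / (-12205/5476) = 1/10
check: Δy/Fy = (-19839/54760) / (-19839/5476) = 1/10 ✓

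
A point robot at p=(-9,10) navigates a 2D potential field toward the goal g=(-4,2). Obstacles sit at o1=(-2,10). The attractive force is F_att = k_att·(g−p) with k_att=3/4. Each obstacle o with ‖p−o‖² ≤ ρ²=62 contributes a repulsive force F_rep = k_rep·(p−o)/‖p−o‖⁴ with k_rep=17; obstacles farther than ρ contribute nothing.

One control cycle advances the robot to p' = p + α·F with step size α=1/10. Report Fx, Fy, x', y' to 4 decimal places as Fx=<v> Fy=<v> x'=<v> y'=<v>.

Fx=3.7004 Fy=-6.0000 x'=-8.6300 y'=9.4000

F_att = 3/4·(g−p) = 3/4·(5,-8) = (3.7500,-6.0000)
o1: d²=49 ≤ ρ²=62; F_rep = 17·(-7,0)/49² = (-0.0496,0.0000)
F = F_att + ΣF_rep = (3.7004,-6.0000)
p' = p + 1/10·F = (-8.6300,9.4000)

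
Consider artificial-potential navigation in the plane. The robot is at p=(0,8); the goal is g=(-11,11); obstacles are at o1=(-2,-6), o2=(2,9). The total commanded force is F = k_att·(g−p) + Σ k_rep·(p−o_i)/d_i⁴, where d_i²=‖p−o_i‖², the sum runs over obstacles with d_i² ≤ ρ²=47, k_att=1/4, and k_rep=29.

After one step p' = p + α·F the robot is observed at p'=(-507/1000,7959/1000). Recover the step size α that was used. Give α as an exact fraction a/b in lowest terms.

α = 1/10

F_att = 1/4·(g−p) = 1/4·(-11,3) = (-2.7500,0.7500)
o1: d²=200 > ρ²=47 → inactive
o2: d²=5 ≤ ρ²=47; F_rep = 29·(-2,-1)/5² = (-2.3200,-1.1600)
F = F_att + ΣF_rep = (-5.0700,-0.4100)
Δp = p'−p = (-0.5070,-0.0410); α = Δx/Fx = (-507/1000) / (-507/100) = 1/10
check: Δy/Fy = (-41/1000) / (-41/100) = 1/10 ✓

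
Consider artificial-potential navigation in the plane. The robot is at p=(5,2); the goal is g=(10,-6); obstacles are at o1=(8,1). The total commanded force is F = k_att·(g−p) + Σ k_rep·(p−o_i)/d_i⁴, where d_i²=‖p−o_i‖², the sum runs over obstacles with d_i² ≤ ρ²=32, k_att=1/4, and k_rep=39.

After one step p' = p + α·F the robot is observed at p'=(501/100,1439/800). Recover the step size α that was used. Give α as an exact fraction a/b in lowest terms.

F_att = 1/4·(g−p) = 1/4·(5,-8) = (1.2500,-2.0000)
o1: d²=10 ≤ ρ²=32; F_rep = 39·(-3,1)/10² = (-1.1700,0.3900)
F = F_att + ΣF_rep = (0.0800,-1.6100)
Δp = p'−p = (0.0100,-0.2013); α = Δx/Fx = (1/100) / (2/25) = 1/8
check: Δy/Fy = (-161/800) / (-161/100) = 1/8 ✓

α = 1/8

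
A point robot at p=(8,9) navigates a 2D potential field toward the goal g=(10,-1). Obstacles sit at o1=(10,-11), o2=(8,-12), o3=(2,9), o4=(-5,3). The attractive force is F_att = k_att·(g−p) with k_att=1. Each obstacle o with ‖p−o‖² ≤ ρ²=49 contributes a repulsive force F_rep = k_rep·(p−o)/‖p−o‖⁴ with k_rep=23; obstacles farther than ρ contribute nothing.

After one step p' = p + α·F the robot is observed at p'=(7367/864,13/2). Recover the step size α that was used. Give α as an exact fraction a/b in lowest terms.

F_att = 1·(g−p) = 1·(2,-10) = (2.0000,-10.0000)
o1: d²=404 > ρ²=49 → inactive
o2: d²=441 > ρ²=49 → inactive
o3: d²=36 ≤ ρ²=49; F_rep = 23·(6,0)/36² = (0.1065,0.0000)
o4: d²=205 > ρ²=49 → inactive
F = F_att + ΣF_rep = (2.1065,-10.0000)
Δp = p'−p = (0.5266,-2.5000); α = Δx/Fx = (455/864) / (455/216) = 1/4
check: Δy/Fy = (-5/2) / (-10) = 1/4 ✓

α = 1/4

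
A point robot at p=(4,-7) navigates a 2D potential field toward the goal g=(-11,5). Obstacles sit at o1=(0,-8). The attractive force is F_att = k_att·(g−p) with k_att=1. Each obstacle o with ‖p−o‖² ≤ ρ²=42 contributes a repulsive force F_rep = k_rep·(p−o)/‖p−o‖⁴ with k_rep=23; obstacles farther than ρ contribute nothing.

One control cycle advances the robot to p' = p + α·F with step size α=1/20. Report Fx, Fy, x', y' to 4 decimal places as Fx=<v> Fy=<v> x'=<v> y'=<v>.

Fx=-14.6817 Fy=12.0796 x'=3.2659 y'=-6.3960

F_att = 1·(g−p) = 1·(-15,12) = (-15.0000,12.0000)
o1: d²=17 ≤ ρ²=42; F_rep = 23·(4,1)/17² = (0.3183,0.0796)
F = F_att + ΣF_rep = (-14.6817,12.0796)
p' = p + 1/20·F = (3.2659,-6.3960)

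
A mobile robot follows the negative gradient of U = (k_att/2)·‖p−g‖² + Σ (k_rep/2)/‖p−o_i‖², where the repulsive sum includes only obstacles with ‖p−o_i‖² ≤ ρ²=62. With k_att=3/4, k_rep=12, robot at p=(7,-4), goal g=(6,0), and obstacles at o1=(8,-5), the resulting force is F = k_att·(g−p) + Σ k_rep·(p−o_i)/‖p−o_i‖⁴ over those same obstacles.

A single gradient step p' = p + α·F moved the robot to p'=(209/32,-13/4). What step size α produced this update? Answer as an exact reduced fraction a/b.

α = 1/8

F_att = 3/4·(g−p) = 3/4·(-1,4) = (-0.7500,3.0000)
o1: d²=2 ≤ ρ²=62; F_rep = 12·(-1,1)/2² = (-3.0000,3.0000)
F = F_att + ΣF_rep = (-3.7500,6.0000)
Δp = p'−p = (-0.4688,0.7500); α = Δx/Fx = (-15/32) / (-15/4) = 1/8
check: Δy/Fy = (3/4) / (6) = 1/8 ✓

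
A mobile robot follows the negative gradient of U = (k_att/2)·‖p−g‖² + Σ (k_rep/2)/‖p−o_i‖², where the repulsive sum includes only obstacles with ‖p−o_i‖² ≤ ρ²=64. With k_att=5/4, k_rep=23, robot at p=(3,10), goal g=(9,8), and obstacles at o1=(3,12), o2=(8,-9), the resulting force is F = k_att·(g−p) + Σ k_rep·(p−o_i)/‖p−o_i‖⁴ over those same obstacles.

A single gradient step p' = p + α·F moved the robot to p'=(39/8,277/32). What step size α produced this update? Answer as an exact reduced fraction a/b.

F_att = 5/4·(g−p) = 5/4·(6,-2) = (7.5000,-2.5000)
o1: d²=4 ≤ ρ²=64; F_rep = 23·(0,-2)/4² = (0.0000,-2.8750)
o2: d²=386 > ρ²=64 → inactive
F = F_att + ΣF_rep = (7.5000,-5.3750)
Δp = p'−p = (1.8750,-1.3438); α = Δx/Fx = (15/8) / (15/2) = 1/4
check: Δy/Fy = (-43/32) / (-43/8) = 1/4 ✓

α = 1/4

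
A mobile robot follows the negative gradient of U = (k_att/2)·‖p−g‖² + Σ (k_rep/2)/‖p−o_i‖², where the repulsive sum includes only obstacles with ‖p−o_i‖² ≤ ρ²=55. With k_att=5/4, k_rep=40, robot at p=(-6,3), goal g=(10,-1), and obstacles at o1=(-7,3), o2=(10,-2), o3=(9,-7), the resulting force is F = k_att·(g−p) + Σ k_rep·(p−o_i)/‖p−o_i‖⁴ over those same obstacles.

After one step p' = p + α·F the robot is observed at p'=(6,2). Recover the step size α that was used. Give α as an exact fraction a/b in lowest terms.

α = 1/5

F_att = 5/4·(g−p) = 5/4·(16,-4) = (20.0000,-5.0000)
o1: d²=1 ≤ ρ²=55; F_rep = 40·(1,0)/1² = (40.0000,0.0000)
o2: d²=281 > ρ²=55 → inactive
o3: d²=325 > ρ²=55 → inactive
F = F_att + ΣF_rep = (60.0000,-5.0000)
Δp = p'−p = (12.0000,-1.0000); α = Δx/Fx = (12) / (60) = 1/5
check: Δy/Fy = (-1) / (-5) = 1/5 ✓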